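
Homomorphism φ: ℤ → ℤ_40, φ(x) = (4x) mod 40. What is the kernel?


Kernel = preimage of identity
ker(φ) = {x ∈ ℤ : 4x ≡ 0 (mod 40)}. gcd(4,40) = 4, so 4x ≡ 0 (mod 40) ⟺ x ≡ 0 (mod 40/4 = 10). Hence ker(φ) = 10ℤ

ker(φ) = 10ℤ


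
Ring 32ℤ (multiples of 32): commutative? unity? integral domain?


32ℤ is a commutative ring under +,× but has no multiplicative identity (1 ∉ 32ℤ); it has no zero divisors, but without unity it is not an integral domain
Commutative: Yes
Integral domain: No
Has unity: No

32ℤ (multiples of 32): Commutative=Yes, Unity=No


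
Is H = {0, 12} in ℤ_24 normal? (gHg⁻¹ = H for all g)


H = {0, 12} in ℤ_24
ℤ_24 is abelian; every subgroup of an abelian group is normal

Yes, normal subgroup


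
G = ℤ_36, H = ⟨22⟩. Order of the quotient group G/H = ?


|⟨22⟩| = n / gcd(22, 36) = 36 / 2 = 18
H is normal (ℤ_36 is abelian).
|G/H| = |G| / |H| = 36 / 18 = 2

|G/H| = 2


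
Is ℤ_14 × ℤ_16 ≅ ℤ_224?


Comparing ℤ_14 × ℤ_16 and ℤ_224:
gcd(14,16) = 2 ≠ 1. Max element order in ℤ_14×ℤ_16 is lcm(14,16) = 112 < 224, so it has no element of order 224

No, ℤ_14 × ℤ_16 ≇ ℤ_224


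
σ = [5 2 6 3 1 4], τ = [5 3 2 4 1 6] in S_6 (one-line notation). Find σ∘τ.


σ∘τ: apply τ first, then σ
1 →τ 5 →σ 1
2 →τ 3 →σ 6
3 →τ 2 →σ 2
4 →τ 4 →σ 3
5 →τ 1 →σ 5
6 →τ 6 →σ 4

σ∘τ = [1 6 2 3 5 4]


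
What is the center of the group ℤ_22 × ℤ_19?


Z(G) = {g ∈ G | gx = xg for all x ∈ G}
Direct product of abelian groups is abelian, so Z(G) = G

Z(ℤ_22 × ℤ_19) = ℤ_22 × ℤ_19


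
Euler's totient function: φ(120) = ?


Factor n: 120 = 2^3 × 3 × 5
φ(n) = n · ∏(1 - 1/p) over distinct primes p | n
φ(120) = 120 · (1 - 1/2) · (1 - 1/3) · (1 - 1/5) = 32

φ(120) = 32


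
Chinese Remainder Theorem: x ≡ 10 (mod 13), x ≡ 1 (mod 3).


m₁ = 13, m₂ = 3, gcd = 1, so CRT applies. M = m₁·m₂ = 39
Let M₁ = M/m₁ = 3, M₂ = M/m₂ = 13
Find y₁ ≡ M₁⁻¹ (mod m₁): 3⁻¹ ≡ 9 (mod 13)
Find y₂ ≡ M₂⁻¹ (mod m₂): 13⁻¹ ≡ 1 (mod 3)
x = a₁·M₁·y₁ + a₂·M₂·y₂ = 10·3·9 + 1·13·1 = 283
Reduce mod 39: x ≡ 10
Check: 10 mod 13 = 10 ✓, 10 mod 3 = 1 ✓

x ≡ 10 (mod 39)


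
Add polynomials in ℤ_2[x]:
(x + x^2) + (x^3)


Add coefficients mod 2:
x^0: 0 + 0 = 0 (mod 2)
x^1: 1 + 0 = 1 (mod 2)
x^2: 1 + 0 = 1 (mod 2)
x^3: 0 + 1 = 1 (mod 2)
Result: x + x^2 + x^3

f + g = x + x^2 + x^3


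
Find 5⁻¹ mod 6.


Use the extended Euclidean algorithm to write 1 = 5·s + 6·t; then s mod 6 is the inverse.
Euclidean algorithm:
  5 = 0·6 + 5
  6 = 1·5 + 1
  5 = 5·1 + 0
gcd(5,6) = 1
Back-substitution gives: 5·(-1) + 6·(1) = 1
So 5⁻¹ ≡ -1 ≡ 5 (mod 6)
Check: 5 × 5 = 25 ≡ 1 (mod 6) ✓

5⁻¹ ≡ 5 (mod 6)


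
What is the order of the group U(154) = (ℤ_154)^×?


U(n) is the group of units mod n; |U(n)| = φ(n)
|U(154)| = φ(154) = 60

|U(154) = (ℤ_154)^×| = 60


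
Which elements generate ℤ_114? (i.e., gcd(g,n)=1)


g generates ℤ_n iff gcd(g,n) = 1
Prime factors of 114: 2, 3, 19
Generators are g ∈ {1,...,113} not divisible by any of these primes.
Generators: {1, 5, 7, 11, 13, 17, 23, 25, 29, 31, 35, 37, 41, 43, 47, 49, 53, 55, 59, 61, 65, 67, 71, 73, 77, 79, 83, 85, 89, 91, 97, 101, 103, 107, 109, 113}
Number of generators = φ(114) = 36

Generators of ℤ_114 = {1, 5, 7, 11, 13, 17, 23, 25, 29, 31, 35, 37, 41, 43, 47, 49, 53, 55, 59, 61, 65, 67, 71, 73, 77, 79, 83, 85, 89, 91, 97, 101, 103, 107, 109, 113}


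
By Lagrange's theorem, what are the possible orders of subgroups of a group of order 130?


Lagrange's theorem: |H| divides |G|
|G| = 130
Divisors of 130: 1, 2, 5, 10, 13, 26, 65, 130

Possible subgroup orders: {1, 2, 5, 10, 13, 26, 65, 130}


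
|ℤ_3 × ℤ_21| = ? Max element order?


|ℤ_3 × ℤ_21| = 3 × 21 = 63
Max element order = lcm(3,21) = 21
Cyclic? No (gcd=3)

|ℤ_3×ℤ_21| = 63, max element order = 21


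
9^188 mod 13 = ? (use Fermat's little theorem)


Fermat's little theorem: if p is prime and gcd(a,p)=1, then a^(p-1) ≡ 1 (mod p)
p = 13 is prime, gcd(9,13) = 1
Reduce exponent: 188 mod 12 = 8
So 9^188 ≡ 9^8 (mod 13)
9^8 mod 13 = 3

9^188 ≡ 3 (mod 13)


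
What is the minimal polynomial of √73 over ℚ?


√73 satisfies x² - 73 = 0, irreducible over ℚ since 73 is squarefree

Minimal polynomial: x² - 73


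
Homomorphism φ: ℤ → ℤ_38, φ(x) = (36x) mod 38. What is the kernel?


Kernel = preimage of identity
ker(φ) = {x ∈ ℤ : 36x ≡ 0 (mod 38)}. gcd(36,38) = 2, so 36x ≡ 0 (mod 38) ⟺ x ≡ 0 (mod 38/2 = 19). Hence ker(φ) = 19ℤ

ker(φ) = 19ℤ


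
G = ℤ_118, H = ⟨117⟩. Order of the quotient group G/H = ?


|⟨117⟩| = n / gcd(117, 118) = 118 / 1 = 118
H is normal (ℤ_118 is abelian).
|G/H| = |G| / |H| = 118 / 118 = 1

|G/H| = 1


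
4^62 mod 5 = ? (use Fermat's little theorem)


Fermat's little theorem: if p is prime and gcd(a,p)=1, then a^(p-1) ≡ 1 (mod p)
p = 5 is prime, gcd(4,5) = 1
Reduce exponent: 62 mod 4 = 2
So 4^62 ≡ 4^2 (mod 5)
4^2 mod 5 = 1

4^62 ≡ 1 (mod 5)


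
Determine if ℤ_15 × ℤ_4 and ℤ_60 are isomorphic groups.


Comparing ℤ_15 × ℤ_4 and ℤ_60:
gcd(15,4) = 1, so ℤ_15 × ℤ_4 ≅ ℤ_60 (CRT)

Yes, ℤ_15 × ℤ_4 ≅ ℤ_60


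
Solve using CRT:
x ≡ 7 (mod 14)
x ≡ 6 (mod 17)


m₁ = 14, m₂ = 17, gcd = 1, so CRT applies. M = m₁·m₂ = 238
Let M₁ = M/m₁ = 17, M₂ = M/m₂ = 14
Find y₁ ≡ M₁⁻¹ (mod m₁): 17⁻¹ ≡ 5 (mod 14)
Find y₂ ≡ M₂⁻¹ (mod m₂): 14⁻¹ ≡ 11 (mod 17)
x = a₁·M₁·y₁ + a₂·M₂·y₂ = 7·17·5 + 6·14·11 = 1519
Reduce mod 238: x ≡ 91
Check: 91 mod 14 = 7 ✓, 91 mod 17 = 6 ✓

x ≡ 91 (mod 238)


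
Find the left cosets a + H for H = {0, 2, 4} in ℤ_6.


H = {0, 2, 4}, |H| = 3
Number of cosets = |G|/|H| = 6/3 = 2
0 + H = {0, 2, 4}
1 + H = {1, 3, 5}

Cosets: 0+H={0,2,4}; 1+H={1,3,5}


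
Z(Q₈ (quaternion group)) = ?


Z(G) = {g ∈ G | gx = xg for all x ∈ G}
In Q₈ = {±1, ±i, ±j, ±k}, only ±1 commute with every element

Z(Q₈ (quaternion group)) = {1, -1}


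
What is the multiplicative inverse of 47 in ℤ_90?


Use the extended Euclidean algorithm to write 1 = 47·s + 90·t; then s mod 90 is the inverse.
Euclidean algorithm:
  47 = 0·90 + 47
  90 = 1·47 + 43
  47 = 1·43 + 4
  43 = 10·4 + 3
  4 = 1·3 + 1
  3 = 3·1 + 0
gcd(47,90) = 1
Back-substitution gives: 47·(23) + 90·(-12) = 1
So 47⁻¹ ≡ 23 ≡ 23 (mod 90)
Check: 47 × 23 = 1081 ≡ 1 (mod 90) ✓

47⁻¹ ≡ 23 (mod 90)


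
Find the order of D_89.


|D_n| = 2n (n rotations and n reflections)
|D_89| = 2×89 = 178

|D_89| = 178


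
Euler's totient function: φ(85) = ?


Factor n: 85 = 5 × 17
φ(n) = n · ∏(1 - 1/p) over distinct primes p | n
φ(85) = 85 · (1 - 1/5) · (1 - 1/17) = 64

φ(85) = 64


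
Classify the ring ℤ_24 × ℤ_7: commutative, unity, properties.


Direct product ring; commutative with unity (1,1); but (1,0)·(0,1) = (0,0) gives zero divisors, so not an integral domain
Commutative: Yes
Integral domain: No
Has unity: Yes

ℤ_24 × ℤ_7: Commutative=Yes, Unity=Yes


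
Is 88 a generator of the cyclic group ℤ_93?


g generates ℤ_n iff gcd(g, n) = 1
gcd(88, 93) = 1
Since gcd = 1, 88 is a generator.

Yes, 88 generates ℤ_93


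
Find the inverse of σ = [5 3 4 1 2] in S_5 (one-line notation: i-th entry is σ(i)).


To find σ⁻¹, swap domain and range:
σ(1) = 5 → σ⁻¹(5) = 1
σ(2) = 3 → σ⁻¹(3) = 2
σ(3) = 4 → σ⁻¹(4) = 3
σ(4) = 1 → σ⁻¹(1) = 4
σ(5) = 2 → σ⁻¹(2) = 5

σ⁻¹ = [4 5 2 3 1]


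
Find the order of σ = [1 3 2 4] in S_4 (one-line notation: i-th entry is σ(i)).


Cycle decomposition: (2 3)
Cycle lengths: 2
Order = lcm(2) = 2

ord(σ) = 2


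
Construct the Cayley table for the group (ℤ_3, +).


Elements: {0, 1, 2}
Operation: addition mod 3
Entry (a, b) = (a + b) mod 3

Cayley table:
  | 0 | 1 | 2
0 | 0 | 1 | 2
1 | 1 | 2 | 0
2 | 2 | 0 | 1


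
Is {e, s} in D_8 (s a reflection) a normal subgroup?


H = {e, s} in D_8 (s a reflection)
r·s·r⁻¹ = sr⁻² ≠ s for n ≥ 3, so {e, s} is not closed under conjugation

No, not a normal subgroup


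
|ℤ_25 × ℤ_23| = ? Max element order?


|ℤ_25 × ℤ_23| = 25 × 23 = 575
Max element order = lcm(25,23) = 575
Cyclic? Yes (gcd=1)

|ℤ_25×ℤ_23| = 575, max element order = 575


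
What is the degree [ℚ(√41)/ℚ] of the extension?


√41 has minimal polynomial x² - 41 (irreducible over ℚ since 41 is squarefree)

[ℚ(√41)/ℚ] = 2


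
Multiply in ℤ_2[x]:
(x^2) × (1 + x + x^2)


Expand and collect like terms; reduce coefficients mod 2:
x^0: 0·1 = 0 ≡ 0 (mod 2)
x^1: 0·1 + 0·1 = 0 ≡ 0 (mod 2)
x^2: 0·1 + 0·1 + 1·1 = 1 ≡ 1 (mod 2)
x^3: 0·1 + 1·1 = 1 ≡ 1 (mod 2)
x^4: 1·1 = 1 ≡ 1 (mod 2)
Result: x^2 + x^3 + x^4

f · g = x^2 + x^3 + x^4


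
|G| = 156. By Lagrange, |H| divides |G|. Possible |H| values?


Lagrange's theorem: |H| divides |G|
|G| = 156
Divisors of 156: 1, 2, 3, 4, 6, 12, 13, 26, 39, 52, 78, 156

Possible subgroup orders: {1, 2, 3, 4, 6, 12, 13, 26, 39, 52, 78, 156}


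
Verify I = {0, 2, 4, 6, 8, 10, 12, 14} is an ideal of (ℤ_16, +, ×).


Check ideal conditions for I = {0, 2, 4, 6, 8, 10, 12, 14} in ℤ_16:
(1) I is an additive subgroup? Yes
(2) For r ∈ ℤ_16 and a ∈ I: r·a ∈ I? Yes

Yes, I is an ideal of ℤ_16


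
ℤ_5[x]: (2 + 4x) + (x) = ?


Add coefficients mod 5:
x^0: 2 + 0 = 2 (mod 5)
x^1: 4 + 1 = 0 (mod 5)
Result: 2

f + g = 2


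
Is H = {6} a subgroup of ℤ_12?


Subgroup test for H = {6} in (ℤ_12, +):
(1) 0 ∈ H? No
(2) Closure: for all a,b ∈ H, (a+b) mod 12 ∈ H? No  [counterexample: 6 + 6 = 0 ∉ H]
(3) Inverses: for all a ∈ H, -a mod 12 ∈ H? Yes

No, H is not a subgroup of ℤ_12


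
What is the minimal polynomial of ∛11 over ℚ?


∛11 satisfies x³ - 11 = 0, irreducible over ℚ (no rational root; 11 is not a perfect cube)

Minimal polynomial: x³ - 11


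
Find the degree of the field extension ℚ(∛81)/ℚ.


∛81 has minimal polynomial x³ - 81 (irreducible over ℚ since 81 is not a perfect cube)

[ℚ(∛81)/ℚ] = 3


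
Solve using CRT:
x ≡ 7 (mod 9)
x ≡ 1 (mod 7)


m₁ = 9, m₂ = 7, gcd = 1, so CRT applies. M = m₁·m₂ = 63
Let M₁ = M/m₁ = 7, M₂ = M/m₂ = 9
Find y₁ ≡ M₁⁻¹ (mod m₁): 7⁻¹ ≡ 4 (mod 9)
Find y₂ ≡ M₂⁻¹ (mod m₂): 9⁻¹ ≡ 4 (mod 7)
x = a₁·M₁·y₁ + a₂·M₂·y₂ = 7·7·4 + 1·9·4 = 232
Reduce mod 63: x ≡ 43
Check: 43 mod 9 = 7 ✓, 43 mod 7 = 1 ✓

x ≡ 43 (mod 63)


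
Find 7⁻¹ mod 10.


Use the extended Euclidean algorithm to write 1 = 7·s + 10·t; then s mod 10 is the inverse.
Euclidean algorithm:
  7 = 0·10 + 7
  10 = 1·7 + 3
  7 = 2·3 + 1
  3 = 3·1 + 0
gcd(7,10) = 1
Back-substitution gives: 7·(3) + 10·(-2) = 1
So 7⁻¹ ≡ 3 ≡ 3 (mod 10)
Check: 7 × 3 = 21 ≡ 1 (mod 10) ✓

7⁻¹ ≡ 3 (mod 10)


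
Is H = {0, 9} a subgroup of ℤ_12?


Subgroup test for H = {0, 9} in (ℤ_12, +):
(1) 0 ∈ H? Yes
(2) Closure: for all a,b ∈ H, (a+b) mod 12 ∈ H? No  [counterexample: 9 + 9 = 6 ∉ H]
(3) Inverses: for all a ∈ H, -a mod 12 ∈ H? No

No, H is not a subgroup of ℤ_12


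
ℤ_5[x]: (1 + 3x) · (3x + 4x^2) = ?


Expand and collect like terms; reduce coefficients mod 5:
x^0: 1·0 = 0 ≡ 0 (mod 5)
x^1: 1·3 + 3·0 = 3 ≡ 3 (mod 5)
x^2: 1·4 + 3·3 = 13 ≡ 3 (mod 5)
x^3: 3·4 = 12 ≡ 2 (mod 5)
Result: 3x + 3x^2 + 2x^3

f · g = 3x + 3x^2 + 2x^3


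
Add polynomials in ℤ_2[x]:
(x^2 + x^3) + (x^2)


Add coefficients mod 2:
x^0: 0 + 0 = 0 (mod 2)
x^1: 0 + 0 = 0 (mod 2)
x^2: 1 + 1 = 0 (mod 2)
x^3: 1 + 0 = 1 (mod 2)
Result: x^3

f + g = x^3


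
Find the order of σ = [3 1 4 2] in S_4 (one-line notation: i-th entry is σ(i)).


Cycle decomposition: (1 3 4 2)
Cycle lengths: 4
Order = lcm(4) = 4

ord(σ) = 4


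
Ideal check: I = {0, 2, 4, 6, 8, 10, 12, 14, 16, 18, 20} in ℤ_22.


Check ideal conditions for I = {0, 2, 4, 6, 8, 10, 12, 14, 16, 18, 20} in ℤ_22:
(1) I is an additive subgroup? Yes
(2) For r ∈ ℤ_22 and a ∈ I: r·a ∈ I? Yes

Yes, I is an ideal of ℤ_22


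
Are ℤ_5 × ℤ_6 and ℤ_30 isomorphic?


Comparing ℤ_5 × ℤ_6 and ℤ_30:
gcd(5,6) = 1, so ℤ_5 × ℤ_6 ≅ ℤ_30 (CRT)

Yes, ℤ_5 × ℤ_6 ≅ ℤ_30


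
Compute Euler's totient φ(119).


Factor n: 119 = 7 × 17
φ(n) = n · ∏(1 - 1/p) over distinct primes p | n
φ(119) = 119 · (1 - 1/7) · (1 - 1/17) = 96

φ(119) = 96


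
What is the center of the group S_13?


Z(G) = {g ∈ G | gx = xg for all x ∈ G}
S_n is non-abelian for n ≥ 3; Z(S_13) is trivial

Z(S_13) = {e}


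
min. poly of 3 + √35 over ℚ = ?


Let α = 3 + √35. Then α - 3 = √35, so (α - 3)² = 35, giving α² - 6α - 26 = 0. Degree 2 and α ∉ ℚ, so this is the minimal polynomial.

Minimal polynomial: x² - 6x - 26


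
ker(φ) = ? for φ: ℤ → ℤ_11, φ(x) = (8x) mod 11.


Kernel = preimage of identity
ker(φ) = {x ∈ ℤ : 8x ≡ 0 (mod 11)}. gcd(8,11) = 1, so 8x ≡ 0 (mod 11) ⟺ x ≡ 0 (mod 11/1 = 11). Hence ker(φ) = 11ℤ

ker(φ) = 11ℤ


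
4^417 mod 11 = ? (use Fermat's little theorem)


Fermat's little theorem: if p is prime and gcd(a,p)=1, then a^(p-1) ≡ 1 (mod p)
p = 11 is prime, gcd(4,11) = 1
Reduce exponent: 417 mod 10 = 7
So 4^417 ≡ 4^7 (mod 11)
4^7 mod 11 = 5

4^417 ≡ 5 (mod 11)


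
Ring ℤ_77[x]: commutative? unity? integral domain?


ℤ_77 has zero divisors (7·11 ≡ 0), and these lift to constant zero divisors in ℤ_77[x]; so not an integral domain
Commutative: Yes
Integral domain: No
Has unity: Yes

ℤ_77[x]: Commutative=Yes, Unity=Yes


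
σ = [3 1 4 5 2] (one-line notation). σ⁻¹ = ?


To find σ⁻¹, swap domain and range:
σ(1) = 3 → σ⁻¹(3) = 1
σ(2) = 1 → σ⁻¹(1) = 2
σ(3) = 4 → σ⁻¹(4) = 3
σ(4) = 5 → σ⁻¹(5) = 4
σ(5) = 2 → σ⁻¹(2) = 5

σ⁻¹ = [2 5 1 3 4]


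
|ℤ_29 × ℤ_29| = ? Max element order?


|ℤ_29 × ℤ_29| = 29 × 29 = 841
Max element order = lcm(29,29) = 29
Cyclic? No (gcd=29)

|ℤ_29×ℤ_29| = 841, max element order = 29


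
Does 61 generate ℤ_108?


g generates ℤ_n iff gcd(g, n) = 1
gcd(61, 108) = 1
Since gcd = 1, 61 is a generator.

Yes, 61 generates ℤ_108


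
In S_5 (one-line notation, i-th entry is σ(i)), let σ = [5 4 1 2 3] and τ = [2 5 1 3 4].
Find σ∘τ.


σ∘τ: apply τ first, then σ
1 →τ 2 →σ 4
2 →τ 5 →σ 3
3 →τ 1 →σ 5
4 →τ 3 →σ 1
5 →τ 4 →σ 2

σ∘τ = [4 3 5 1 2]


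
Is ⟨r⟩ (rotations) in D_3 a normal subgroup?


H = ⟨r⟩ (rotations) in D_3
The rotation subgroup ⟨r⟩ has index 2 in D_3, so it is normal

Yes, normal subgroup


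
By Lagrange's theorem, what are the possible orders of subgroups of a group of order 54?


Lagrange's theorem: |H| divides |G|
|G| = 54
Divisors of 54: 1, 2, 3, 6, 9, 18, 27, 54

Possible subgroup orders: {1, 2, 3, 6, 9, 18, 27, 54}


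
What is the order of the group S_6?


|S_n| = n! (number of permutations of n symbols)
|S_6| = 6! = 720

|S_6| = 720


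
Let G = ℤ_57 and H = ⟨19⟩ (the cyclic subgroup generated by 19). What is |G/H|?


|⟨19⟩| = n / gcd(19, 57) = 57 / 19 = 3
H is normal (ℤ_57 is abelian).
|G/H| = |G| / |H| = 57 / 3 = 19

|G/H| = 19


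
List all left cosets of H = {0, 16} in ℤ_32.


H = {0, 16}, |H| = 2
Number of cosets = |G|/|H| = 32/2 = 16
0 + H = {0, 16}
1 + H = {1, 17}
2 + H = {2, 18}
3 + H = {3, 19}
4 + H = {4, 20}
5 + H = {5, 21}
6 + H = {6, 22}
7 + H = {7, 23}
8 + H = {8, 24}
9 + H = {9, 25}
10 + H = {10, 26}
11 + H = {11, 27}
12 + H = {12, 28}
13 + H = {13, 29}
14 + H = {14, 30}
15 + H = {15, 31}

Cosets: 0+H={0,16}; 1+H={1,17}; 2+H={2,18}; 3+H={3,19}; 4+H={4,20}; 5+H={5,21}; 6+H={6,22}; 7+H={7,23}; 8+H={8,24}; 9+H={9,25}; 10+H={10,26}; 11+H={11,27}; 12+H={12,28}; 13+H={13,29}; 14+H={14,30}; 15+H={15,31}


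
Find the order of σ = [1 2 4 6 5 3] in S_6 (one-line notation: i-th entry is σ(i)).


Cycle decomposition: (3 4 6)
Cycle lengths: 3
Order = lcm(3) = 3

ord(σ) = 3


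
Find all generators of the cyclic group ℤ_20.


g generates ℤ_n iff gcd(g,n) = 1
Prime factors of 20: 2, 5
Generators are g ∈ {1,...,19} not divisible by any of these primes.
Generators: {1, 3, 7, 9, 11, 13, 17, 19}
Number of generators = φ(20) = 8

Generators of ℤ_20 = {1, 3, 7, 9, 11, 13, 17, 19}


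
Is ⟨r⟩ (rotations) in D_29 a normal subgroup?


H = ⟨r⟩ (rotations) in D_29
The rotation subgroup ⟨r⟩ has index 2 in D_29, so it is normal

Yes, normal subgroup


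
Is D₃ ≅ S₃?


Comparing D₃ and S₃:
Both are the unique non-abelian group of order 6

Yes, D₃ ≅ S₃


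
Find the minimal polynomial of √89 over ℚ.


√89 satisfies x² - 89 = 0, irreducible over ℚ since 89 is squarefree

Minimal polynomial: x² - 89


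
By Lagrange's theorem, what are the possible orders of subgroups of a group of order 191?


Lagrange's theorem: |H| divides |G|
|G| = 191
Divisors of 191: 1, 191

Possible subgroup orders: {1, 191}


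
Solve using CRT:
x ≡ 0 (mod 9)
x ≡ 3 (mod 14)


m₁ = 9, m₂ = 14, gcd = 1, so CRT applies. M = m₁·m₂ = 126
Let M₁ = M/m₁ = 14, M₂ = M/m₂ = 9
Find y₁ ≡ M₁⁻¹ (mod m₁): 14⁻¹ ≡ 2 (mod 9)
Find y₂ ≡ M₂⁻¹ (mod m₂): 9⁻¹ ≡ 11 (mod 14)
x = a₁·M₁·y₁ + a₂·M₂·y₂ = 0·14·2 + 3·9·11 = 297
Reduce mod 126: x ≡ 45
Check: 45 mod 9 = 0 ✓, 45 mod 14 = 3 ✓

x ≡ 45 (mod 126)


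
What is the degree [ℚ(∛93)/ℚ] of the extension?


∛93 has minimal polynomial x³ - 93 (irreducible over ℚ since 93 is not a perfect cube)

[ℚ(∛93)/ℚ] = 3


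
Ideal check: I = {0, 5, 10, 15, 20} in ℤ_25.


Check ideal conditions for I = {0, 5, 10, 15, 20} in ℤ_25:
(1) I is an additive subgroup? Yes
(2) For r ∈ ℤ_25 and a ∈ I: r·a ∈ I? Yes

Yes, I is an ideal of ℤ_25


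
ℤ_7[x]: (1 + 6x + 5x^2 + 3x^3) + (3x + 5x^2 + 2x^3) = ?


Add coefficients mod 7:
x^0: 1 + 0 = 1 (mod 7)
x^1: 6 + 3 = 2 (mod 7)
x^2: 5 + 5 = 3 (mod 7)
x^3: 3 + 2 = 5 (mod 7)
Result: 1 + 2x + 3x^2 + 5x^3

f + g = 1 + 2x + 3x^2 + 5x^3


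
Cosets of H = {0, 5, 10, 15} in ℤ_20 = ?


H = {0, 5, 10, 15}, |H| = 4
Number of cosets = |G|/|H| = 20/4 = 5
0 + H = {0, 5, 10, 15}
1 + H = {1, 6, 11, 16}
2 + H = {2, 7, 12, 17}
3 + H = {3, 8, 13, 18}
4 + H = {4, 9, 14, 19}

Cosets: 0+H={0,5,10,15}; 1+H={1,6,11,16}; 2+H={2,7,12,17}; 3+H={3,8,13,18}; 4+H={4,9,14,19}


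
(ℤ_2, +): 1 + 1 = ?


Operation: addition mod 2
1 + 1 = (a + b) mod 2 with a = 1, b = 1

1 + 1 = 0


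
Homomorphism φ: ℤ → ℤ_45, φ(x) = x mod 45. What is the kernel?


Kernel = preimage of identity
ker(φ) = {x ∈ ℤ : x ≡ 0 (mod 45)} = 45ℤ = {0, ±45, ±90, ...}

ker(φ) = 45ℤ


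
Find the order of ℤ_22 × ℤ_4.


|A × B| = |A| · |B|
|ℤ_22 × ℤ_4| = 22 × 4 = 88

|ℤ_22 × ℤ_4| = 88


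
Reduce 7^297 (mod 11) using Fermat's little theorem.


Fermat's little theorem: if p is prime and gcd(a,p)=1, then a^(p-1) ≡ 1 (mod p)
p = 11 is prime, gcd(7,11) = 1
Reduce exponent: 297 mod 10 = 7
So 7^297 ≡ 7^7 (mod 11)
7^7 mod 11 = 6

7^297 ≡ 6 (mod 11)


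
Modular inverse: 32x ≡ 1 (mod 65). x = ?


Use the extended Euclidean algorithm to write 1 = 32·s + 65·t; then s mod 65 is the inverse.
Euclidean algorithm:
  32 = 0·65 + 32
  65 = 2·32 + 1
  32 = 32·1 + 0
gcd(32,65) = 1
Back-substitution gives: 32·(-2) + 65·(1) = 1
So 32⁻¹ ≡ -2 ≡ 63 (mod 65)
Check: 32 × 63 = 2016 ≡ 1 (mod 65) ✓

32⁻¹ ≡ 63 (mod 65)


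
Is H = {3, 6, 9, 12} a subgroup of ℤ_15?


Subgroup test for H = {3, 6, 9, 12} in (ℤ_15, +):
(1) 0 ∈ H? No
(2) Closure: for all a,b ∈ H, (a+b) mod 15 ∈ H? No  [counterexample: 3 + 12 = 0 ∉ H]
(3) Inverses: for all a ∈ H, -a mod 15 ∈ H? Yes

No, H is not a subgroup of ℤ_15


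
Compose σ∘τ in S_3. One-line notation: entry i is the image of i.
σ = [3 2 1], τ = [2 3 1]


σ∘τ: apply τ first, then σ
1 →τ 2 →σ 2
2 →τ 3 →σ 1
3 →τ 1 →σ 3

σ∘τ = [2 1 3]


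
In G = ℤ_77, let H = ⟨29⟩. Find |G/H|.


|⟨29⟩| = n / gcd(29, 77) = 77 / 1 = 77
H is normal (ℤ_77 is abelian).
|G/H| = |G| / |H| = 77 / 77 = 1

|G/H| = 1


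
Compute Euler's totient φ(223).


Factor n: 223 = 223
φ(n) = n · ∏(1 - 1/p) over distinct primes p | n
φ(223) = 223 · (1 - 1/223) = 222

φ(223) = 222


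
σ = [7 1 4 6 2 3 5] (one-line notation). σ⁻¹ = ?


To find σ⁻¹, swap domain and range:
σ(1) = 7 → σ⁻¹(7) = 1
σ(2) = 1 → σ⁻¹(1) = 2
σ(3) = 4 → σ⁻¹(4) = 3
σ(4) = 6 → σ⁻¹(6) = 4
σ(5) = 2 → σ⁻¹(2) = 5
σ(6) = 3 → σ⁻¹(3) = 6
σ(7) = 5 → σ⁻¹(5) = 7

σ⁻¹ = [2 5 6 3 7 4 1]


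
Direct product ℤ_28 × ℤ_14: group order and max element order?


|ℤ_28 × ℤ_14| = 28 × 14 = 392
Max element order = lcm(28,14) = 28
Cyclic? No (gcd=14)

|ℤ_28×ℤ_14| = 392, max element order = 28


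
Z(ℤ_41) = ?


Z(G) = {g ∈ G | gx = xg for all x ∈ G}
ℤ_41 is abelian, so Z(G) = G

Z(ℤ_41) = ℤ_41


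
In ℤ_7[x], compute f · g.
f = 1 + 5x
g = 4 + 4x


Expand and collect like terms; reduce coefficients mod 7:
x^0: 1·4 = 4 ≡ 4 (mod 7)
x^1: 1·4 + 5·4 = 24 ≡ 3 (mod 7)
x^2: 5·4 = 20 ≡ 6 (mod 7)
Result: 4 + 3x + 6x^2

f · g = 4 + 3x + 6x^2


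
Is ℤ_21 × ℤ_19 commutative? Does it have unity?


Direct product ring; commutative with unity (1,1); but (1,0)·(0,1) = (0,0) gives zero divisors, so not an integral domain
Commutative: Yes
Integral domain: No
Has unity: Yes

ℤ_21 × ℤ_19: Commutative=Yes, Unity=Yes


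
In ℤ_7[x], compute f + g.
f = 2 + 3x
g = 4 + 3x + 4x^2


Add coefficients mod 7:
x^0: 2 + 4 = 6 (mod 7)
x^1: 3 + 3 = 6 (mod 7)
x^2: 0 + 4 = 4 (mod 7)
Result: 6 + 6x + 4x^2

f + g = 6 + 6x + 4x^2


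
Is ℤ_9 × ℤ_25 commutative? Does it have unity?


Direct product ring; commutative with unity (1,1); but (1,0)·(0,1) = (0,0) gives zero divisors, so not an integral domain
Commutative: Yes
Integral domain: No
Has unity: Yes

ℤ_9 × ℤ_25: Commutative=Yes, Unity=Yes


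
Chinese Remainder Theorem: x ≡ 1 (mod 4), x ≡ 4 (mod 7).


m₁ = 4, m₂ = 7, gcd = 1, so CRT applies. M = m₁·m₂ = 28
Let M₁ = M/m₁ = 7, M₂ = M/m₂ = 4
Find y₁ ≡ M₁⁻¹ (mod m₁): 7⁻¹ ≡ 3 (mod 4)
Find y₂ ≡ M₂⁻¹ (mod m₂): 4⁻¹ ≡ 2 (mod 7)
x = a₁·M₁·y₁ + a₂·M₂·y₂ = 1·7·3 + 4·4·2 = 53
Reduce mod 28: x ≡ 25
Check: 25 mod 4 = 1 ✓, 25 mod 7 = 4 ✓

x ≡ 25 (mod 28)


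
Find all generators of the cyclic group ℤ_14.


g generates ℤ_n iff gcd(g,n) = 1
Checking each g ∈ {1,...,13}:
gcd(1,14) = 1
gcd(2,14) = 2
gcd(3,14) = 1
gcd(4,14) = 2
gcd(5,14) = 1
gcd(6,14) = 2
gcd(7,14) = 7
gcd(8,14) = 2
gcd(9,14) = 1
gcd(10,14) = 2
gcd(11,14) = 1
gcd(12,14) = 2
gcd(13,14) = 1
Generators: {1, 3, 5, 9, 11, 13}
Number of generators = φ(14) = 6

Generators of ℤ_14 = {1, 3, 5, 9, 11, 13}


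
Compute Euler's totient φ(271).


Factor n: 271 = 271
φ(n) = n · ∏(1 - 1/p) over distinct primes p | n
φ(271) = 271 · (1 - 1/271) = 270

φ(271) = 270


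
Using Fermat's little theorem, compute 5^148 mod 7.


Fermat's little theorem: if p is prime and gcd(a,p)=1, then a^(p-1) ≡ 1 (mod p)
p = 7 is prime, gcd(5,7) = 1
Reduce exponent: 148 mod 6 = 4
So 5^148 ≡ 5^4 (mod 7)
5^4 mod 7 = 2

5^148 ≡ 2 (mod 7)


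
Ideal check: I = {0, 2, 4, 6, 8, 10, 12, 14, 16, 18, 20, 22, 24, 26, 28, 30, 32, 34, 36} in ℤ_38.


Check ideal conditions for I = {0, 2, 4, 6, 8, 10, 12, 14, 16, 18, 20, 22, 24, 26, 28, 30, 32, 34, 36} in ℤ_38:
(1) I is an additive subgroup? Yes
(2) For r ∈ ℤ_38 and a ∈ I: r·a ∈ I? Yes

Yes, I is an ideal of ℤ_38


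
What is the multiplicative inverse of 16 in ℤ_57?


Use the extended Euclidean algorithm to write 1 = 16·s + 57·t; then s mod 57 is the inverse.
Euclidean algorithm:
  16 = 0·57 + 16
  57 = 3·16 + 9
  16 = 1·9 + 7
  9 = 1·7 + 2
  7 = 3·2 + 1
  2 = 2·1 + 0
gcd(16,57) = 1
Back-substitution gives: 16·(25) + 57·(-7) = 1
So 16⁻¹ ≡ 25 ≡ 25 (mod 57)
Check: 16 × 25 = 400 ≡ 1 (mod 57) ✓

16⁻¹ ≡ 25 (mod 57)


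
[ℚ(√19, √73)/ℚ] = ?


[ℚ(√19,√73):ℚ] = [ℚ(√19,√73):ℚ(√19)]·[ℚ(√19):ℚ] = 2·2 = 4

[ℚ(√19, √73)/ℚ] = 4


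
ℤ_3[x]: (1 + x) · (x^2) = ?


Expand and collect like terms; reduce coefficients mod 3:
x^0: 1·0 = 0 ≡ 0 (mod 3)
x^1: 1·0 + 1·0 = 0 ≡ 0 (mod 3)
x^2: 1·1 + 1·0 = 1 ≡ 1 (mod 3)
x^3: 1·1 = 1 ≡ 1 (mod 3)
Result: x^2 + x^3

f · g = x^2 + x^3


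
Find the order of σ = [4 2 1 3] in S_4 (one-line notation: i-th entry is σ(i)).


Cycle decomposition: (1 4 3)
Cycle lengths: 3
Order = lcm(3) = 3

ord(σ) = 3


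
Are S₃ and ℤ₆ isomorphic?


Comparing S₃ and ℤ₆:
S₃ is non-abelian, ℤ₆ is abelian

No, S₃ ≇ ℤ₆


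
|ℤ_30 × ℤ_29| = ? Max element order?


|ℤ_30 × ℤ_29| = 30 × 29 = 870
Max element order = lcm(30,29) = 870
Cyclic? Yes (gcd=1)

|ℤ_30×ℤ_29| = 870, max element order = 870


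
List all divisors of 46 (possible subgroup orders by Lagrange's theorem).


Lagrange's theorem: |H| divides |G|
|G| = 46
Divisors of 46: 1, 2, 23, 46

Possible subgroup orders: {1, 2, 23, 46}


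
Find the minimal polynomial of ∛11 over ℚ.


∛11 satisfies x³ - 11 = 0, irreducible over ℚ (no rational root; 11 is not a perfect cube)

Minimal polynomial: x³ - 11


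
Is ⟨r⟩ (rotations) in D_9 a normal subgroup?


H = ⟨r⟩ (rotations) in D_9
The rotation subgroup ⟨r⟩ has index 2 in D_9, so it is normal

Yes, normal subgroup


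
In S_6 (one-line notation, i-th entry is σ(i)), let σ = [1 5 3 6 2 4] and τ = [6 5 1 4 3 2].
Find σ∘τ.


σ∘τ: apply τ first, then σ
1 →τ 6 →σ 4
2 →τ 5 →σ 2
3 →τ 1 →σ 1
4 →τ 4 →σ 6
5 →τ 3 →σ 3
6 →τ 2 →σ 5

σ∘τ = [4 2 1 6 3 5]


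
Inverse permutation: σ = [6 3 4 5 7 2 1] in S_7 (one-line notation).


To find σ⁻¹, swap domain and range:
σ(1) = 6 → σ⁻¹(6) = 1
σ(2) = 3 → σ⁻¹(3) = 2
σ(3) = 4 → σ⁻¹(4) = 3
σ(4) = 5 → σ⁻¹(5) = 4
σ(5) = 7 → σ⁻¹(7) = 5
σ(6) = 2 → σ⁻¹(2) = 6
σ(7) = 1 → σ⁻¹(1) = 7

σ⁻¹ = [7 6 2 3 4 1 5]


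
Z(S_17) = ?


Z(G) = {g ∈ G | gx = xg for all x ∈ G}
S_n is non-abelian for n ≥ 3; Z(S_17) is trivial

Z(S_17) = {e}


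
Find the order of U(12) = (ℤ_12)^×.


U(n) is the group of units mod n; |U(n)| = φ(n)
|U(12)| = φ(12) = 4

|U(12) = (ℤ_12)^×| = 4


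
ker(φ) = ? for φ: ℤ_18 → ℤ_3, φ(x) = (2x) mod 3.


Kernel = preimage of identity
ker(φ) = {x ∈ ℤ_18 : 2x ≡ 0 (mod 3)}. Since 3 | 18, φ is well-defined. The kernel is the cyclic subgroup ⟨3⟩ of ℤ_18 (order 6), i.e. {0, 3, 6, 9, 12, 15}

ker(φ) = {0, 3, 6, 9, 12, 15}


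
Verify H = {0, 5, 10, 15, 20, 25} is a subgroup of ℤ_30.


Subgroup test for H = {0, 5, 10, 15, 20, 25} in (ℤ_30, +):
(1) 0 ∈ H? Yes
(2) Closure: for all a,b ∈ H, (a+b) mod 30 ∈ H? Yes
(3) Inverses: for all a ∈ H, -a mod 30 ∈ H? Yes

Yes, H is a subgroup of ℤ_30


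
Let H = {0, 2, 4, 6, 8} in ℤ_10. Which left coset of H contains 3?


3 + H = {3 + h (mod 10) : h ∈ H}
3+0=3, 3+2=5, 3+4=7, 3+6=9, 3+8=1
3 + H = {1, 3, 5, 7, 9} = 1 + H

3 + H = {1, 3, 5, 7, 9}


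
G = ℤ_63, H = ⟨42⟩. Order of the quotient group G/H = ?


|⟨42⟩| = n / gcd(42, 63) = 63 / 21 = 3
H is normal (ℤ_63 is abelian).
|G/H| = |G| / |H| = 63 / 3 = 21

|G/H| = 21


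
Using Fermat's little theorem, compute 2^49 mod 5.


Fermat's little theorem: if p is prime and gcd(a,p)=1, then a^(p-1) ≡ 1 (mod p)
p = 5 is prime, gcd(2,5) = 1
Reduce exponent: 49 mod 4 = 1
So 2^49 ≡ 2^1 (mod 5)
2^1 mod 5 = 2

2^49 ≡ 2 (mod 5)


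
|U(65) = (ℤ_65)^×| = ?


U(n) is the group of units mod n; |U(n)| = φ(n)
|U(65)| = φ(65) = 48

|U(65) = (ℤ_65)^×| = 48


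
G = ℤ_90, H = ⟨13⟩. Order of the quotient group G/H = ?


|⟨13⟩| = n / gcd(13, 90) = 90 / 1 = 90
H is normal (ℤ_90 is abelian).
|G/H| = |G| / |H| = 90 / 90 = 1

|G/H| = 1


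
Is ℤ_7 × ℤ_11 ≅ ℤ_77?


Comparing ℤ_7 × ℤ_11 and ℤ_77:
gcd(7,11) = 1, so ℤ_7 × ℤ_11 ≅ ℤ_77 (CRT)

Yes, ℤ_7 × ℤ_11 ≅ ℤ_77


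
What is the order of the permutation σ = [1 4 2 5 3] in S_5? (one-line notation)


Cycle decomposition: (2 4 5 3)
Cycle lengths: 4
Order = lcm(4) = 4

ord(σ) = 4


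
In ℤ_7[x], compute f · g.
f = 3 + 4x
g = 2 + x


Expand and collect like terms; reduce coefficients mod 7:
x^0: 3·2 = 6 ≡ 6 (mod 7)
x^1: 3·1 + 4·2 = 11 ≡ 4 (mod 7)
x^2: 4·1 = 4 ≡ 4 (mod 7)
Result: 6 + 4x + 4x^2

f · g = 6 + 4x + 4x^2


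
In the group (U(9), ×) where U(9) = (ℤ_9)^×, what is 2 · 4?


Operation: multiplication mod 9
2 · 4 = (a × b) mod 9 with a = 2, b = 4

2 · 4 = 8


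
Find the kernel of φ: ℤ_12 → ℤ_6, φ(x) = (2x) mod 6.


Kernel = preimage of identity
ker(φ) = {x ∈ ℤ_12 : 2x ≡ 0 (mod 6)}. Since 6 | 12, φ is well-defined. The kernel is the cyclic subgroup ⟨3⟩ of ℤ_12 (order 4), i.e. {0, 3, 6, 9}

ker(φ) = {0, 3, 6, 9}


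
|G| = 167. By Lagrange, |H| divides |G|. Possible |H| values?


Lagrange's theorem: |H| divides |G|
|G| = 167
Divisors of 167: 1, 167

Possible subgroup orders: {1, 167}


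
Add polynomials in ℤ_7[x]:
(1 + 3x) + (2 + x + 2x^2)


Add coefficients mod 7:
x^0: 1 + 2 = 3 (mod 7)
x^1: 3 + 1 = 4 (mod 7)
x^2: 0 + 2 = 2 (mod 7)
Result: 3 + 4x + 2x^2

f + g = 3 + 4x + 2x^2


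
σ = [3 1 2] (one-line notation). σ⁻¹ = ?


To find σ⁻¹, swap domain and range:
σ(1) = 3 → σ⁻¹(3) = 1
σ(2) = 1 → σ⁻¹(1) = 2
σ(3) = 2 → σ⁻¹(2) = 3

σ⁻¹ = [2 3 1]


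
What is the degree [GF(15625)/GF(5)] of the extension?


GF(15625) = GF(5^6), so the extension degree is 6

[GF(15625)/GF(5)] = 6


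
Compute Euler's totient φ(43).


Factor n: 43 = 43
φ(n) = n · ∏(1 - 1/p) over distinct primes p | n
φ(43) = 43 · (1 - 1/43) = 42

φ(43) = 42


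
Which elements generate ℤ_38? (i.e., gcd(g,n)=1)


g generates ℤ_n iff gcd(g,n) = 1
Prime factors of 38: 2, 19
Generators are g ∈ {1,...,37} not divisible by any of these primes.
Generators: {1, 3, 5, 7, 9, 11, 13, 15, 17, 21, 23, 25, 27, 29, 31, 33, 35, 37}
Number of generators = φ(38) = 18

Generators of ℤ_38 = {1, 3, 5, 7, 9, 11, 13, 15, 17, 21, 23, 25, 27, 29, 31, 33, 35, 37}


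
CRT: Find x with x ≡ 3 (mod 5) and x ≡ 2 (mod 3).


m₁ = 5, m₂ = 3, gcd = 1, so CRT applies. M = m₁·m₂ = 15
Let M₁ = M/m₁ = 3, M₂ = M/m₂ = 5
Find y₁ ≡ M₁⁻¹ (mod m₁): 3⁻¹ ≡ 2 (mod 5)
Find y₂ ≡ M₂⁻¹ (mod m₂): 5⁻¹ ≡ 2 (mod 3)
x = a₁·M₁·y₁ + a₂·M₂·y₂ = 3·3·2 + 2·5·2 = 38
Reduce mod 15: x ≡ 8
Check: 8 mod 5 = 3 ✓, 8 mod 3 = 2 ✓

x ≡ 8 (mod 15)


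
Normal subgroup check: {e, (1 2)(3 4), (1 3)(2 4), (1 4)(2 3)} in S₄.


H = {e, (1 2)(3 4), (1 3)(2 4), (1 4)(2 3)} in S₄
This is the Klein four-group V₄; it is normal in S₄ (it is a union of conjugacy classes)

Yes, normal subgroup


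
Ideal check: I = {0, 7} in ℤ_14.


Check ideal conditions for I = {0, 7} in ℤ_14:
(1) I is an additive subgroup? Yes
(2) For r ∈ ℤ_14 and a ∈ I: r·a ∈ I? Yes

Yes, I is an ideal of ℤ_14


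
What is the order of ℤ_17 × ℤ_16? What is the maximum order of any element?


|ℤ_17 × ℤ_16| = 17 × 16 = 272
Max element order = lcm(17,16) = 272
Cyclic? Yes (gcd=1)

|ℤ_17×ℤ_16| = 272, max element order = 272


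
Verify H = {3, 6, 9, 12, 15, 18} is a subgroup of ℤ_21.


Subgroup test for H = {3, 6, 9, 12, 15, 18} in (ℤ_21, +):
(1) 0 ∈ H? No
(2) Closure: for all a,b ∈ H, (a+b) mod 21 ∈ H? No  [counterexample: 3 + 18 = 0 ∉ H]
(3) Inverses: for all a ∈ H, -a mod 21 ∈ H? Yes

No, H is not a subgroup of ℤ_21


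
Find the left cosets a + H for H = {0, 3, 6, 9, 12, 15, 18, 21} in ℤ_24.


H = {0, 3, 6, 9, 12, 15, 18, 21}, |H| = 8
Number of cosets = |G|/|H| = 24/8 = 3
0 + H = {0, 3, 6, 9, 12, 15, 18, 21}
1 + H = {1, 4, 7, 10, 13, 16, 19, 22}
2 + H = {2, 5, 8, 11, 14, 17, 20, 23}

Cosets: 0+H={0,3,6,9,12,15,18,21}; 1+H={1,4,7,10,13,16,19,22}; 2+H={2,5,8,11,14,17,20,23}


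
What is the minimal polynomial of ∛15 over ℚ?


∛15 satisfies x³ - 15 = 0, irreducible over ℚ (no rational root; 15 is not a perfect cube)

Minimal polynomial: x³ - 15


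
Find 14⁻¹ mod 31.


Use the extended Euclidean algorithm to write 1 = 14·s + 31·t; then s mod 31 is the inverse.
Euclidean algorithm:
  14 = 0·31 + 14
  31 = 2·14 + 3
  14 = 4·3 + 2
  3 = 1·2 + 1
  2 = 2·1 + 0
gcd(14,31) = 1
Back-substitution gives: 14·(-11) + 31·(5) = 1
So 14⁻¹ ≡ -11 ≡ 20 (mod 31)
Check: 14 × 20 = 280 ≡ 1 (mod 31) ✓

14⁻¹ ≡ 20 (mod 31)


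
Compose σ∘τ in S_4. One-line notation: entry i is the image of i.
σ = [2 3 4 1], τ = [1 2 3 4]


σ∘τ: apply τ first, then σ
1 →τ 1 →σ 2
2 →τ 2 →σ 3
3 →τ 3 →σ 4
4 →τ 4 →σ 1

σ∘τ = [2 3 4 1]


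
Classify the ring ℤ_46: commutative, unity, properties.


ℤ_46 is a commutative ring with unity 1; 46 = 2×23 is composite, so 2·23 ≡ 0 gives zero divisors (not an integral domain)
Commutative: Yes
Integral domain: No
Has unity: Yes

ℤ_46: Commutative=Yes, Unity=Yes


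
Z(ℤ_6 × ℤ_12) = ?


Z(G) = {g ∈ G | gx = xg for all x ∈ G}
Direct product of abelian groups is abelian, so Z(G) = G

Z(ℤ_6 × ℤ_12) = ℤ_6 × ℤ_12


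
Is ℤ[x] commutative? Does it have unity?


Polynomial ring over ℤ (an integral domain) is a commutative integral domain with unity 1
Commutative: Yes
Integral domain: Yes
Has unity: Yes

ℤ[x]: Commutative=Yes, Unity=Yes


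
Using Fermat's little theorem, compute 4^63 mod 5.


Fermat's little theorem: if p is prime and gcd(a,p)=1, then a^(p-1) ≡ 1 (mod p)
p = 5 is prime, gcd(4,5) = 1
Reduce exponent: 63 mod 4 = 3
So 4^63 ≡ 4^3 (mod 5)
4^3 mod 5 = 4

4^63 ≡ 4 (mod 5)


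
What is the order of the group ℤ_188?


ℤ_n has n elements.

|ℤ_188| = 188


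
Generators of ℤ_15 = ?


g generates ℤ_n iff gcd(g,n) = 1
Checking each g ∈ {1,...,14}:
gcd(1,15) = 1
gcd(2,15) = 1
gcd(3,15) = 3
gcd(4,15) = 1
gcd(5,15) = 5
gcd(6,15) = 3
gcd(7,15) = 1
gcd(8,15) = 1
gcd(9,15) = 3
gcd(10,15) = 5
gcd(11,15) = 1
gcd(12,15) = 3
gcd(13,15) = 1
gcd(14,15) = 1
Generators: {1, 2, 4, 7, 8, 11, 13, 14}
Number of generators = φ(15) = 8

Generators of ℤ_15 = {1, 2, 4, 7, 8, 11, 13, 14}


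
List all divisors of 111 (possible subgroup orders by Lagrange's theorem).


Lagrange's theorem: |H| divides |G|
|G| = 111
Divisors of 111: 1, 3, 37, 111

Possible subgroup orders: {1, 3, 37, 111}


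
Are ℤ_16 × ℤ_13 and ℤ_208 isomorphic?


Comparing ℤ_16 × ℤ_13 and ℤ_208:
gcd(16,13) = 1, so ℤ_16 × ℤ_13 ≅ ℤ_208 (CRT)

Yes, ℤ_16 × ℤ_13 ≅ ℤ_208


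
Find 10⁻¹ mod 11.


Use the extended Euclidean algorithm to write 1 = 10·s + 11·t; then s mod 11 is the inverse.
Euclidean algorithm:
  10 = 0·11 + 10
  11 = 1·10 + 1
  10 = 10·1 + 0
gcd(10,11) = 1
Back-substitution gives: 10·(-1) + 11·(1) = 1
So 10⁻¹ ≡ -1 ≡ 10 (mod 11)
Check: 10 × 10 = 100 ≡ 1 (mod 11) ✓

10⁻¹ ≡ 10 (mod 11)


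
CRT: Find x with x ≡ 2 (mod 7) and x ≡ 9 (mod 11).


m₁ = 7, m₂ = 11, gcd = 1, so CRT applies. M = m₁·m₂ = 77
Let M₁ = M/m₁ = 11, M₂ = M/m₂ = 7
Find y₁ ≡ M₁⁻¹ (mod m₁): 11⁻¹ ≡ 2 (mod 7)
Find y₂ ≡ M₂⁻¹ (mod m₂): 7⁻¹ ≡ 8 (mod 11)
x = a₁·M₁·y₁ + a₂·M₂·y₂ = 2·11·2 + 9·7·8 = 548
Reduce mod 77: x ≡ 9
Check: 9 mod 7 = 2 ✓, 9 mod 11 = 9 ✓

x ≡ 9 (mod 77)


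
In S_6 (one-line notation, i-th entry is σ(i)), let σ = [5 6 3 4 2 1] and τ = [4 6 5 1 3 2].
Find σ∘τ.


σ∘τ: apply τ first, then σ
1 →τ 4 →σ 4
2 →τ 6 →σ 1
3 →τ 5 →σ 2
4 →τ 1 →σ 5
5 →τ 3 →σ 3
6 →τ 2 →σ 6

σ∘τ = [4 1 2 5 3 6]


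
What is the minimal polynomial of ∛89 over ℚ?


∛89 satisfies x³ - 89 = 0, irreducible over ℚ (no rational root; 89 is not a perfect cube)

Minimal polynomial: x³ - 89


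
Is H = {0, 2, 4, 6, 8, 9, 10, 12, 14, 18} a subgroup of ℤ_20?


Subgroup test for H = {0, 2, 4, 6, 8, 9, 10, 12, 14, 18} in (ℤ_20, +):
(1) 0 ∈ H? Yes
(2) Closure: for all a,b ∈ H, (a+b) mod 20 ∈ H? No  [counterexample: 2 + 9 = 11 ∉ H]
(3) Inverses: for all a ∈ H, -a mod 20 ∈ H? No

No, H is not a subgroup of ℤ_20


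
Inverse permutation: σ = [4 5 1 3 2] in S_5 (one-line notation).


To find σ⁻¹, swap domain and range:
σ(1) = 4 → σ⁻¹(4) = 1
σ(2) = 5 → σ⁻¹(5) = 2
σ(3) = 1 → σ⁻¹(1) = 3
σ(4) = 3 → σ⁻¹(3) = 4
σ(5) = 2 → σ⁻¹(2) = 5

σ⁻¹ = [3 5 4 1 2]


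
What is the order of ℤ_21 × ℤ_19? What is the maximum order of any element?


|ℤ_21 × ℤ_19| = 21 × 19 = 399
Max element order = lcm(21,19) = 399
Cyclic? Yes (gcd=1)

|ℤ_21×ℤ_19| = 399, max element order = 399


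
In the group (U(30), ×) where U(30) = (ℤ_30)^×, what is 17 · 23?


Operation: multiplication mod 30
17 · 23 = (a × b) mod 30 with a = 17, b = 23

17 · 23 = 1


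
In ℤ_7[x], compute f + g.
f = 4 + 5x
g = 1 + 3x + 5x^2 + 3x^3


Add coefficients mod 7:
x^0: 4 + 1 = 5 (mod 7)
x^1: 5 + 3 = 1 (mod 7)
x^2: 0 + 5 = 5 (mod 7)
x^3: 0 + 3 = 3 (mod 7)
Result: 5 + x + 5x^2 + 3x^3

f + g = 5 + x + 5x^2 + 3x^3


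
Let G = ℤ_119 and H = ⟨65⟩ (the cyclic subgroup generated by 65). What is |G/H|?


|⟨65⟩| = n / gcd(65, 119) = 119 / 1 = 119
H is normal (ℤ_119 is abelian).
|G/H| = |G| / |H| = 119 / 119 = 1

|G/H| = 1


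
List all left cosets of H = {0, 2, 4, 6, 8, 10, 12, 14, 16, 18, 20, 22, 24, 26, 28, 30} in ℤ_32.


H = {0, 2, 4, 6, 8, 10, 12, 14, 16, 18, 20, 22, 24, 26, 28, 30}, |H| = 16
Number of cosets = |G|/|H| = 32/16 = 2
0 + H = {0, 2, 4, 6, 8, 10, 12, 14, 16, 18, 20, 22, 24, 26, 28, 30}
1 + H = {1, 3, 5, 7, 9, 11, 13, 15, 17, 19, 21, 23, 25, 27, 29, 31}

Cosets: 0+H={0,2,4,6,8,10,12,14,16,18,20,22,24,26,28,30}; 1+H={1,3,5,7,9,11,13,15,17,19,21,23,25,27,29,31}


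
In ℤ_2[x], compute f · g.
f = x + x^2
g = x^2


Expand and collect like terms; reduce coefficients mod 2:
x^0: 0·0 = 0 ≡ 0 (mod 2)
x^1: 0·0 + 1·0 = 0 ≡ 0 (mod 2)
x^2: 0·1 + 1·0 + 1·0 = 0 ≡ 0 (mod 2)
x^3: 1·1 + 1·0 = 1 ≡ 1 (mod 2)
x^4: 1·1 = 1 ≡ 1 (mod 2)
Result: x^3 + x^4

f · g = x^3 + x^4


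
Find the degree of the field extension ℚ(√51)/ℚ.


√51 has minimal polynomial x² - 51 (irreducible over ℚ since 51 is squarefree)

[ℚ(√51)/ℚ] = 2


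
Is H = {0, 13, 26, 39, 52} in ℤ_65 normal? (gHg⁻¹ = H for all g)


H = {0, 13, 26, 39, 52} in ℤ_65
ℤ_65 is abelian; every subgroup of an abelian group is normal

Yes, normal subgroup


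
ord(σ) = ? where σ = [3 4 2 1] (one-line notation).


Cycle decomposition: (1 3 2 4)
Cycle lengths: 4
Order = lcm(4) = 4

ord(σ) = 4


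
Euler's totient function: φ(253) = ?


Factor n: 253 = 11 × 23
φ(n) = n · ∏(1 - 1/p) over distinct primes p | n
φ(253) = 253 · (1 - 1/11) · (1 - 1/23) = 220

φ(253) = 220
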